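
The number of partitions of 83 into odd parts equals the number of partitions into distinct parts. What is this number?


Computing partitions of 83 into odd parts (1, 3, 5, ...):
Using the generating function prod_{k>=0} 1/(1-x^(2k+1)),
the count is 101698

101698


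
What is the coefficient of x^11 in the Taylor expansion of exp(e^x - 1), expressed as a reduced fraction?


exp(e^x - 1) = sum_{k>=0} Bell_k x^k / k!, where Bell_k is the k-th Bell number.
So the coefficient of x^11 is Bell_11 / 11!.
Computing: Bell_11 = 678570 and 11! = 39916800, giving
678570/39916800 = 22619/1330560.

22619/1330560


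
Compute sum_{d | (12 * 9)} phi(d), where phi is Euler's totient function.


First, 12 * 9 = 108. One classical identity is sum_{d | n} phi(d) = n (each k in [1, n] has a unique gcd with n, and among the k's with gcd(k, n) = n/d there are phi(d) of them). So the sum equals 108. We also verify directly:
Divisors of 108: 1, 2, 3, 4, 6, 9, 12, 18, 27, 36, 54, 108.
phi values: 1, 1, 2, 2, 2, 6, 4, 6, 18, 12, 18, 36.
Sum = 108.

108


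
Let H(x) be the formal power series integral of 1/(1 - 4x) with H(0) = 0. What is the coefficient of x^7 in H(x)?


1/(1 - 4x) = sum_{k>=0} 4^k x^k. Integrating termwise with H(0) = 0:
H(x) = sum_{k>=0} 4^k x^(k+1) / (k+1) = sum_{m>=1} 4^(m-1) x^m / m.
For m = 7: 4^6/7 = 4096/7 = 4096/7.

4096/7


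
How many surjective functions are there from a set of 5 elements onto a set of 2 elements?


By inclusion-exclusion on which target elements are missed, the number of surjections from an n-set onto a k-set is
surj(n, k) = sum_{j=0}^{k} (-1)^j C(k, j) (k - j)^n.
Equivalently surj(n, k) = k! * S(n, k), where S(n, k) is the Stirling number of the second kind.
For n = 5, k = 2:
S(5, 2) = 15, so
surj = 2! * 15 = 2 * 15 = 30.

30


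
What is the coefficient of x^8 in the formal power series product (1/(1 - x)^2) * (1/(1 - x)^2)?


Combine the factors: (1/(1 - x)^2) * (1/(1 - x)^2) = 1/(1 - x)^4.
Then use 1/(1 - x)^r = sum_{k>=0} C(k + r - 1, r - 1) x^k with r = 4 and k = 8:
C(11, 3) = 165.

165


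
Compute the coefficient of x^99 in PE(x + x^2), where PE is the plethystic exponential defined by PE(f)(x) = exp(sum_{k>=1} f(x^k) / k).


With f(x) = x + x^2, the exponent is sum_{k>=1} (x^k + x^(2k)) / k = -ln(1 - x) - ln(1 - x^2). Exponentiating:
PE(x + x^2) = 1 / ((1 - x)(1 - x^2)).
This is the generating function for partitions of n into parts of size 1 or 2. The number of 2's can be any j in 0..49, and the rest are 1's, so
[x^99] = floor(99/2) + 1 = 50.

50


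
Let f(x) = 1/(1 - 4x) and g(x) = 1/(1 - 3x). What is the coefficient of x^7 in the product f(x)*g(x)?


The coefficient of x^n in f*g is the Cauchy product: sum_{k=0}^{n} a^k * b^(n-k).
With a=4, b=3, n=7:
sum_{k=0}^{7} 4^k * 3^(7-k)
= 58975

58975


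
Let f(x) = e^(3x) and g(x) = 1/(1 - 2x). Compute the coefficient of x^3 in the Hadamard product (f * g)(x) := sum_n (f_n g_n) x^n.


Expanding: f_k = 3^k/k! (from e^(3x)) and g_k = 2^k (from 1/(1 - 2x)). So the Hadamard coefficient (f * g)_k = 3^k 2^k / k! = (6)^k / k!.
For k = 3: 6^3/3! = 216/6 = 36.

36


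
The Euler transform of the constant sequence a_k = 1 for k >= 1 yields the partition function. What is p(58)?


The Euler transform converts the sequence a_k = 1 into the number of integer partitions.
Using the recurrence or dynamic programming:
p(58) = 715220

715220


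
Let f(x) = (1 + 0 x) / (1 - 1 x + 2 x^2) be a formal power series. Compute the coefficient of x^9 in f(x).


Write f(x) = sum_{k>=0} a_k x^k. Multiplying both sides by 1 - 1 x + 2 x^2 gives
(1 - 1 x + 2 x^2) sum_{k>=0} a_k x^k = 1 + 0 x.
Matching coefficients:
 x^0: a_0 = 1
 x^1: a_1 - 1 a_0 = 0  =>  a_1 = 1*1 + 0 = 1
 x^k (k >= 2): a_k = 1 a_{k-1} - 2 a_{k-2}.
Iterating: a_2 = -1, a_3 = -3, a_4 = -1, a_5 = 5, a_6 = 7, a_7 = -3, a_8 = -17, a_9 = -11.
So the coefficient of x^9 is -11.

-11


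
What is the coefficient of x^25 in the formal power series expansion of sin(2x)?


The Maclaurin series is sin(t) = sum_{k>=0} (-1)^k t^(2k+1) / (2k+1)!, so substituting t = 2x, only odd powers of x are nonzero, with coefficient of x^(2k+1) equal to (-1)^k 2^(2k+1) / (2k+1)!.
Write 25 = 2*12 + 1, giving the coefficient (-1)^12 * 2^25 / 25! = 33554432/15511210043330985984000000 = 8/3698160658676859375.

8/3698160658676859375


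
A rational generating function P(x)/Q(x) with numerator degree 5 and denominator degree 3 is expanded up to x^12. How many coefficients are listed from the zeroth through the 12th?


Expanding up to x^12 gives the coefficients for x^0, x^1, ..., x^12.
That is 12 + 1 = 13 coefficients in total.

13


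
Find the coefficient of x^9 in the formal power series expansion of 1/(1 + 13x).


Write 1/(1 + c x) = 1/(1 - (-c) x) and apply the geometric-series identity
1/(1 - y) = sum_{k>=0} y^k to get 1/(1 + c x) = sum_{k>=0} (-c)^k x^k.
So the coefficient of x^k is (-c)^k = (-1)^k * c^k.
Here c = 13 and k = 9:
(-13)^9 = -1 * 10604499373 = -10604499373

-10604499373


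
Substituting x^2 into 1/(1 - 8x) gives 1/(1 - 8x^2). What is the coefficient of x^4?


The coefficient of x^(2m) in 1/(1 - 8x^2) is 8^m.
With n = 4 = 2*2, the coefficient is 8^2 = 64.

64


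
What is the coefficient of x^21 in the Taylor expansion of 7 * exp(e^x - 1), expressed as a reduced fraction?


exp(e^x - 1) = sum_{k>=0} Bell_k x^k / k!, where Bell_k is the k-th Bell number.
So the coefficient of x^21 is 7 * Bell_21 / 21!.
Computing: Bell_21 = 474869816156751 and 21! = 51090942171709440000, giving
7 * 474869816156751/51090942171709440000 = 158289938718917/2432902008176640000.

158289938718917/2432902008176640000


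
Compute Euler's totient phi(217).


phi(n) counts integers in [1, n] coprime to n. Using the multiplicative formula phi(n) = n * prod_{p | n} (1 - 1/p):
217 = 7 * 31, so
phi(217) = 217 * (1 - 1/7) * (1 - 1/31) = 180.

180


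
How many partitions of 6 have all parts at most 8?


Using the generating function (1-x)^(-1)(1-x^2)^(-1)...(1-x^8)^(-1),
the coefficient of x^6 counts these restricted partitions.
Result = 11

11


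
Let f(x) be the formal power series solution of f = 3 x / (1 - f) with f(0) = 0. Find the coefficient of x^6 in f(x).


Apply Lagrange inversion: f = 3 x * phi(f) with phi(t) = 1/(1 - t), so
[x^n] f = 3^n * (1/n) [t^(n-1)] phi(t)^n = 3^n * (1/n) [t^(n-1)] (1 - t)^(-n) = 3^n * (1/n) C(2n - 2, n - 1) = 3^n * C_{n-1}.
For n = 6: C_5 = C(10, 5) / 6 = 252/6 = 42.
With the 3^6 = 729 factor, the coefficient is 729 * 42 = 30618.

30618


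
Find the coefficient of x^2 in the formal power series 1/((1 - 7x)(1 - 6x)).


By partial fractions or Cauchy convolution:
The coefficient equals sum_{k=0}^{2} 7^k * 6^(2-k).
= 127

127


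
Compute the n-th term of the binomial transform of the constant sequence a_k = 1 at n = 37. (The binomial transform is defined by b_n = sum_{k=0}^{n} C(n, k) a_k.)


With a_k = 1 for all k, b_n = sum_{k=0}^{n} C(n, k) = 2^n by the binomial theorem.
For n = 37: 2^37 = 137438953472.

137438953472


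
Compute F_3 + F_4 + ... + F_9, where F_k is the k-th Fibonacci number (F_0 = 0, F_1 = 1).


Use the identity sum_{k=0}^{N} F_k = F_{N+2} - 1 (which follows from F_{k+2} - F_{k+1} = F_k). Then
sum_{k=3}^{9} F_k = (F_{11} - 1) - (F_{4} - 1) = F_{11} - F_{4}.
Computing: F_{11} = 89, F_{4} = 3, so
Sum = 89 - 3 = 86.

86


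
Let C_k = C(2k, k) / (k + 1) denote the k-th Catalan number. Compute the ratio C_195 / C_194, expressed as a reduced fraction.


Using C_k = (2k)! / (k! (k+1)!), the ratio C_{k+1}/C_k simplifies to
C_{k+1}/C_k = [(2k+2)! / ((k+1)! (k+2)!)] * [k! (k+1)! / (2k)!]
 = (2k+2)(2k+1) / ((k+1)(k+2)) = 2(2k+1) / (k+2).
For k = 194: 2(2*194 + 1) / (194 + 2) = 778/196 = 389/98.

389/98


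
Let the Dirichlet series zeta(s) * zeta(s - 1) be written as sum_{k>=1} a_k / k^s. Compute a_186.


Convolution gives a_k = sum_{d | k} d * 1 = sum_{d | k} d = sigma(k), the sum of positive divisors of k.
For k = 186, the divisors are 1, 2, 3, 6, 31, 62, 93, 186, so
sigma(186) = 1 + 2 + 3 + 6 + 31 + 62 + 93 + 186 = 384.

384


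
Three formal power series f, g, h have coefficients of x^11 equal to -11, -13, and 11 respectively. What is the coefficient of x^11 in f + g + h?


Series addition is componentwise:
-11 + -13 + 11
= -13

-13


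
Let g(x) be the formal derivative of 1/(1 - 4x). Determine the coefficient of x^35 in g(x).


Differentiate termwise: d/dx sum_{k>=0} 4^k x^k = sum_{k>=1} k 4^k x^(k-1) = sum_{j>=0} (j+1) 4^(j+1) x^j.
Equivalently, d/dx [1/(1 - 4x)] = 4/(1 - 4x)^2.
For j = 35: 36 * 4^36 = 36 * 4722366482869645213696 = 170005193383307227693056.

170005193383307227693056


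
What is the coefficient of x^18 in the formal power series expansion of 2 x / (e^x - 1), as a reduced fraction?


The exponential generating function for Bernoulli numbers is
x / (e^x - 1) = sum_{k>=0} B_k x^k / k!.
So the coefficient of x^18 in 2 x / (e^x - 1) is 2 B_18 / 18!.
Computing: B_18 = 43867/798, 18! = 6402373705728000, giving
2 * 43867/798 / 6402373705728000 = 43867/2554547108585472000.

43867/2554547108585472000


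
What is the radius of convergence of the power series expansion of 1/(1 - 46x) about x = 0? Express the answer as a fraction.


Expanding 1/(1 - 46x) = sum_{k>=0} 46^k x^k, the series converges when |46x| < 1, i.e., |x| < 1/46.
So the radius of convergence is 1/46 = 1/46.

1/46


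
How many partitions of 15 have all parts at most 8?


Using the generating function (1-x)^(-1)(1-x^2)^(-1)...(1-x^8)^(-1),
the coefficient of x^15 counts these restricted partitions.
Result = 146

146


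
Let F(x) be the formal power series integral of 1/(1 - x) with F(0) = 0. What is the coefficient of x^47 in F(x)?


1/(1 - x) = sum_{k>=0} x^k. Integrating termwise and using F(0) = 0 gives
F(x) = sum_{k>=0} x^(k+1) / (k+1) = sum_{m>=1} x^m / m = -ln(1 - x).
So the coefficient of x^47 is 1/47 = 1/47.

1/47


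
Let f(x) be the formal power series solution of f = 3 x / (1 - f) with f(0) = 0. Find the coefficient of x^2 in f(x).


Apply Lagrange inversion: f = 3 x * phi(f) with phi(t) = 1/(1 - t), so
[x^n] f = 3^n * (1/n) [t^(n-1)] phi(t)^n = 3^n * (1/n) [t^(n-1)] (1 - t)^(-n) = 3^n * (1/n) C(2n - 2, n - 1) = 3^n * C_{n-1}.
For n = 2: C_1 = C(2, 1) / 2 = 2/2 = 1.
With the 3^2 = 9 factor, the coefficient is 9 * 1 = 9.

9


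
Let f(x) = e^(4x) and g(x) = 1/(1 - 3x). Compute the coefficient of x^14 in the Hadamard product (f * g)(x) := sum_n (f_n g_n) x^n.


Expanding: f_k = 4^k/k! (from e^(4x)) and g_k = 3^k (from 1/(1 - 3x)). So the Hadamard coefficient (f * g)_k = 4^k 3^k / k! = (12)^k / k!.
For k = 14: 12^14/14! = 1283918464548864/87178291200 = 2579890176/175175.

2579890176/175175


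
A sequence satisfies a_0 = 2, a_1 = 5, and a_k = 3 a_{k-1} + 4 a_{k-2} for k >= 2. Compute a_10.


The characteristic equation is t^2 - 3 t - 4 = 0, with roots r_1 = 4 and r_2 = -1 (so c_1 = r_1 + r_2, c_2 = -r_1 r_2 as required).
One can use the closed form a_n = A r_1^n + B r_2^n, but direct iteration is more reliable:
a_0 = 2, a_1 = 5, a_2 = 23, a_3 = 89, a_4 = 359, a_5 = 1433, a_6 = 5735, a_7 = 22937, a_8 = 91751, a_9 = 367001, a_10 = 1468007.
So a_10 = 1468007.

1468007


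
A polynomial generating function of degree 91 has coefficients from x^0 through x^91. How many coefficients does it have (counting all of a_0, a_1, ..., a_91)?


A polynomial of degree 91 takes the form a_0 + a_1 x + ... + a_91 x^91.
The number of coefficients is 91 + 1 = 92.

92


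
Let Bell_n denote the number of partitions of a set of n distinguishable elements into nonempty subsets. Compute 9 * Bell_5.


Bell_5 can be computed from the Bell triangle or from Dobinski's identity Bell_n = (1/e) * sum_{k>=0} k^n / k!.
Computing Bell_5 = 52.
Then 9 * 52 = 468.

468


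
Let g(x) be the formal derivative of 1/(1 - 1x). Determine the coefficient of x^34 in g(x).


Differentiate termwise: d/dx sum_{k>=0} 1^k x^k = sum_{k>=1} k 1^k x^(k-1) = sum_{j>=0} (j+1) 1^(j+1) x^j.
Equivalently, d/dx [1/(1 - 1x)] = 1/(1 - 1x)^2.
For j = 34: 35 * 1^35 = 35 * 1 = 35.

35


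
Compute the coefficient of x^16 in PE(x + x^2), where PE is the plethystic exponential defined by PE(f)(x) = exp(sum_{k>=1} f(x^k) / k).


With f(x) = x + x^2, the exponent is sum_{k>=1} (x^k + x^(2k)) / k = -ln(1 - x) - ln(1 - x^2). Exponentiating:
PE(x + x^2) = 1 / ((1 - x)(1 - x^2)).
This is the generating function for partitions of n into parts of size 1 or 2. The number of 2's can be any j in 0..8, and the rest are 1's, so
[x^16] = floor(16/2) + 1 = 9.

9


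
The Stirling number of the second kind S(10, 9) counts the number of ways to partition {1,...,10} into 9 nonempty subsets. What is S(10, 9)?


Using the explicit formula S(n,k) = (1/k!) sum_{j=0}^{k} (-1)^(k-j) C(k,j) j^n:
S(10, 9) = 45
Equivalently, S(n,k) is n! times the coefficient of x^n in the EGF (e^x - 1)^k / k!.

45


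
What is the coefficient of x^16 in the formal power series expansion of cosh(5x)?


The Maclaurin series is cosh(t) = sum_{m>=0} t^(2m) / (2m)!, so substituting t = 5x, only even powers of x are nonzero, with coefficient of x^(2m) equal to 5^(2m) / (2m)!.
For x^16 the coefficient is 5^16/16! = 152587890625/20922789888000 = 1220703125/167382319104.

1220703125/167382319104


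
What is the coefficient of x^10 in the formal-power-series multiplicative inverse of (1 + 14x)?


The inverse is 1/(1 + 14x). Apply the geometric identity 1/(1 - y) = sum_{k>=0} y^k with y = -14x:
1/(1 + 14x) = sum_{k>=0} (-14)^k x^k.
So the coefficient of x^10 is (-14)^10 = 289254654976.

289254654976


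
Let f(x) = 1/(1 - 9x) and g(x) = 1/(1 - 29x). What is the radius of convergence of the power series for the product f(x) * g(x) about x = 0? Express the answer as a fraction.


The radius of 1/(1 - 9x) is 1/9 (nearest singularity at x = 1/9), and the radius of 1/(1 - 29x) is 1/29.
The product f(x)*g(x) = 1/((1 - 9x)(1 - 29x)) has singularities at both 1/9 and 1/29, so its radius of convergence is the distance to the nearest one:
min(1/9, 1/29) = 1/29.

1/29


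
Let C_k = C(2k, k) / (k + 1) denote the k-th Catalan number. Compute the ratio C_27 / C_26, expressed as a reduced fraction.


Using C_k = (2k)! / (k! (k+1)!), the ratio C_{k+1}/C_k simplifies to
C_{k+1}/C_k = [(2k+2)! / ((k+1)! (k+2)!)] * [k! (k+1)! / (2k)!]
 = (2k+2)(2k+1) / ((k+1)(k+2)) = 2(2k+1) / (k+2).
For k = 26: 2(2*26 + 1) / (26 + 2) = 106/28 = 53/14.

53/14


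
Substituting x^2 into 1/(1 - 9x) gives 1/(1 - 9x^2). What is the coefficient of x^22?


The coefficient of x^(2m) in 1/(1 - 9x^2) is 9^m.
With n = 22 = 2*11, the coefficient is 9^11 = 31381059609.

31381059609


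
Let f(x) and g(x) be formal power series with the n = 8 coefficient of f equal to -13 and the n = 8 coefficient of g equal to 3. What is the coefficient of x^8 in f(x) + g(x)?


Addition of formal power series is termwise.
The coefficient of x^8 in f + g = -13 + 3
= -10

-10


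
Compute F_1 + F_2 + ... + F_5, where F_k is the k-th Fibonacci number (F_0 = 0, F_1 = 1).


Use the identity sum_{k=0}^{N} F_k = F_{N+2} - 1 (which follows from F_{k+2} - F_{k+1} = F_k). Then
sum_{k=1}^{5} F_k = (F_{7} - 1) - (F_{2} - 1) = F_{7} - F_{2}.
Computing: F_{7} = 13, F_{2} = 1, so
Sum = 13 - 1 = 12.

12


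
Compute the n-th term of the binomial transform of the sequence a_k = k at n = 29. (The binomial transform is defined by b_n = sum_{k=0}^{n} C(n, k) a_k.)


With a_k = k, b_n = sum_{k=0}^{n} C(n, k) k. Using k * C(n, k) = n * C(n-1, k-1) gives b_n = n * sum_{k>=1} C(n-1, k-1) = n * 2^(n-1).
For n = 29: 29 * 2^28 = 29 * 268435456 = 7784628224.

7784628224


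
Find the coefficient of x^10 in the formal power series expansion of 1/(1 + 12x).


Write 1/(1 + c x) = 1/(1 - (-c) x) and apply the geometric-series identity
1/(1 - y) = sum_{k>=0} y^k to get 1/(1 + c x) = sum_{k>=0} (-c)^k x^k.
So the coefficient of x^k is (-c)^k = (-1)^k * c^k.
Here c = 12 and k = 10:
(-12)^10 = 1 * 61917364224 = 61917364224

61917364224


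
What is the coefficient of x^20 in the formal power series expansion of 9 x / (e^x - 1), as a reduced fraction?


The exponential generating function for Bernoulli numbers is
x / (e^x - 1) = sum_{k>=0} B_k x^k / k!.
So the coefficient of x^20 in 9 x / (e^x - 1) is 9 B_20 / 20!.
Computing: B_20 = -174611/330, 20! = 2432902008176640000, giving
9 * -174611/330 / 2432902008176640000 = -174611/89206406966476800000.

-174611/89206406966476800000


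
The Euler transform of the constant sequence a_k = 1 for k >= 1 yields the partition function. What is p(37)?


The Euler transform converts the sequence a_k = 1 into the number of integer partitions.
Using the recurrence or dynamic programming:
p(37) = 21637

21637


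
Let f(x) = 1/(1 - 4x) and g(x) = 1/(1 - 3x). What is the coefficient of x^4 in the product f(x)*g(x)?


The coefficient of x^n in f*g is the Cauchy product: sum_{k=0}^{n} a^k * b^(n-k).
With a=4, b=3, n=4:
sum_{k=0}^{4} 4^k * 3^(4-k)
= 781

781


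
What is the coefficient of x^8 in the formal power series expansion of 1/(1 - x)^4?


The expansion 1/(1 - x)^r = sum_{k>=0} C(k + r - 1, r - 1) x^k follows from the multiset / negative-binomial theorem (or from repeated differentiation of the geometric series).
For r = 4 and k = 8:
C(11, 3) = 39916800 / (6 * 40320) = 165.

165


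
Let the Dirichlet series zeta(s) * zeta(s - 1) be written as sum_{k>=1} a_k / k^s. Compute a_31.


Convolution gives a_k = sum_{d | k} d * 1 = sum_{d | k} d = sigma(k), the sum of positive divisors of k.
For k = 31, the divisors are 1, 31, so
sigma(31) = 1 + 31 = 32.

32


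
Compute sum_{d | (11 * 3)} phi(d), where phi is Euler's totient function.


First, 11 * 3 = 33. One classical identity is sum_{d | n} phi(d) = n (each k in [1, n] has a unique gcd with n, and among the k's with gcd(k, n) = n/d there are phi(d) of them). So the sum equals 33. We also verify directly:
Divisors of 33: 1, 3, 11, 33.
phi values: 1, 2, 10, 20.
Sum = 33.

33


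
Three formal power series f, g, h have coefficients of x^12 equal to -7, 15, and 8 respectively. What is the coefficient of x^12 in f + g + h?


Series addition is componentwise:
-7 + 15 + 8
= 16

16


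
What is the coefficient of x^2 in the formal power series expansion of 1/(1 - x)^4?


The negative binomial / multiset identity is
1/(1 - x)^r = sum_{k>=0} C(k + r - 1, r - 1) x^k.
Here r = 4 and k = 2, so the coefficient is
C(2 + 3, 3) = C(5, 3)
= 10

10


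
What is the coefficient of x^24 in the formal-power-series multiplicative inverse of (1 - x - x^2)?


Let the inverse be f(x) = sum_{k>=0} a_k x^k. From f(x) * (1 - x - x^2) = 1 and matching coefficients:
 x^0: a_0 = 1.
 x^1: a_1 - a_0 = 0, so a_1 = 1.
 x^k (k >= 2): a_k - a_{k-1} - a_{k-2} = 0, i.e. a_k = a_{k-1} + a_{k-2}.
This is the Fibonacci-type recurrence shifted so that a_0 = a_1 = 1.
Iterating: a_0=1, a_1=1, a_2=2, a_3=3, a_4=5, a_5=8, a_6=13, a_7=21, a_8=34, a_9=55, ...
a_24 = 75025.

75025


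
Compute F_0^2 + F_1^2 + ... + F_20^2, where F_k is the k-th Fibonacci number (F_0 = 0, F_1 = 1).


There is a standard identity sum_{k=0}^{N} F_k^2 = F_N * F_{N+1} (proved inductively from the telescoping relation F_k^2 = F_k F_{k+1} - F_{k-1} F_k). Then
sum_{k=0}^{20} F_k^2 = F_20 F_21 - F_0 F_0.
Computing: F_20 = 6765, F_21 = 10946.
Sum = 6765 * 10946 = 74049690.

74049690


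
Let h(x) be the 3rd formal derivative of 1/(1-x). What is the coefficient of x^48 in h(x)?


Differentiating 3 times: d^3/dx^3 [1/(1-x)] = 3!/(1-x)^4.
The expansion 1/(1-x)^4 = sum_{k>=0} C(k+3, 3) x^k, so the coefficient of x^n in 3!/(1-x)^4 is 3! * C(n+3, 3).
For n = 48: 6 * C(51, 3) = 6 * 20825 = 124950

124950


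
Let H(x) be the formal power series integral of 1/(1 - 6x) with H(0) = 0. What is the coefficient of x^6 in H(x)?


1/(1 - 6x) = sum_{k>=0} 6^k x^k. Integrating termwise with H(0) = 0:
H(x) = sum_{k>=0} 6^k x^(k+1) / (k+1) = sum_{m>=1} 6^(m-1) x^m / m.
For m = 6: 6^5/6 = 7776/6 = 1296.

1296


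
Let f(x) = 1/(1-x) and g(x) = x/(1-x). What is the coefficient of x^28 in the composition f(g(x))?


First simplify the composition: f(g(x)) = 1/(1 - x/(1-x)) = (1-x)/((1-x) - x) = (1-x)/(1-2x).
Now extract the coefficient. Write (1-x)/(1-2x) = 1/(1-2x) - x/(1-2x).
The coefficient of x^n in 1/(1-2x) is 2^n, and in x/(1-2x) is 2^(n-1) (for n >= 1).
So the coefficient of x^28 is 2^28 - 2^27 = 268435456 - 134217728 = 134217728.

134217728


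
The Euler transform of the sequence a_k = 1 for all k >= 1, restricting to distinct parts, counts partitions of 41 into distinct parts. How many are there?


Partitions of 41 into distinct parts can be computed via generating function.
Product (1+x)(1+x^2)(1+x^3)...
The coefficient of x^41 = 1260

1260


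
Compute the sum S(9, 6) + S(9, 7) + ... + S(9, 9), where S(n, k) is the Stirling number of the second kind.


By definition, S(n, k) counts partitions of an n-set into exactly k nonempty blocks.
Computing row n = 9 for k = 6..9:
S(9, k): 2646, 462, 36, 1
Sum = 3145.

3145


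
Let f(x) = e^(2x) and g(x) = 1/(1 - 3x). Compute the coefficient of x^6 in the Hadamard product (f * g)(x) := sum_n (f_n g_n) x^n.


Expanding: f_k = 2^k/k! (from e^(2x)) and g_k = 3^k (from 1/(1 - 3x)). So the Hadamard coefficient (f * g)_k = 2^k 3^k / k! = (6)^k / k!.
For k = 6: 6^6/6! = 46656/720 = 324/5.

324/5


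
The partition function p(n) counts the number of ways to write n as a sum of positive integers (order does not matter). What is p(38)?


Using the generating function prod_{k>=1} 1/(1-x^k), we compute p(38).
By dynamic programming over parts 1 through 38:
p(38) = 26015

26015


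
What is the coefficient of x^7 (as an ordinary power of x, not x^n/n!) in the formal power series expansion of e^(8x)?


The exponential series is e^y = sum_{k>=0} y^k / k!. Substituting y = 8x gives
e^(8x) = sum_{k>=0} 8^k x^k / k!.
So the coefficient of x^n is a^n/n! with a = 8, n = 7:
8^7 / 7! = 2097152/5040 = 131072/315

131072/315


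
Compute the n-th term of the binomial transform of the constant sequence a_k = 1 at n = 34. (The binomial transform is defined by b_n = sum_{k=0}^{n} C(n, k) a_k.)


With a_k = 1 for all k, b_n = sum_{k=0}^{n} C(n, k) = 2^n by the binomial theorem.
For n = 34: 2^34 = 17179869184.

17179869184


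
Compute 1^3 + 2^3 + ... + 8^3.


This power sum has a closed form given by Faulhaber's formula
sum_{k=1}^{m} k^p = (1 / (p + 1)) * sum_{j=0}^{p} C(p + 1, j) B_j m^(p + 1 - j),
but for small m direct computation is fastest:
1 + 8 + 27 + 64 + 125 + 216 + 343 + 512 = 1296.

1296


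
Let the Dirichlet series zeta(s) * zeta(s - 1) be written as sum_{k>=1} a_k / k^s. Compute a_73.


Convolution gives a_k = sum_{d | k} d * 1 = sum_{d | k} d = sigma(k), the sum of positive divisors of k.
For k = 73, the divisors are 1, 73, so
sigma(73) = 1 + 73 = 74.

74


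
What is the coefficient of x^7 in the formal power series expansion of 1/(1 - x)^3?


The expansion 1/(1 - x)^r = sum_{k>=0} C(k + r - 1, r - 1) x^k follows from the multiset / negative-binomial theorem (or from repeated differentiation of the geometric series).
For r = 3 and k = 7:
C(9, 2) = 362880 / (2 * 5040) = 36.

36


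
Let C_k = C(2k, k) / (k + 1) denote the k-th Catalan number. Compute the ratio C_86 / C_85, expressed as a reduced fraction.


Using C_k = (2k)! / (k! (k+1)!), the ratio C_{k+1}/C_k simplifies to
C_{k+1}/C_k = [(2k+2)! / ((k+1)! (k+2)!)] * [k! (k+1)! / (2k)!]
 = (2k+2)(2k+1) / ((k+1)(k+2)) = 2(2k+1) / (k+2).
For k = 85: 2(2*85 + 1) / (85 + 2) = 342/87 = 114/29.

114/29


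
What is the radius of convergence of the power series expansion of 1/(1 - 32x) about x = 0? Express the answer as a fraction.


Expanding 1/(1 - 32x) = sum_{k>=0} 32^k x^k, the series converges when |32x| < 1, i.e., |x| < 1/32.
So the radius of convergence is 1/32 = 1/32.

1/32


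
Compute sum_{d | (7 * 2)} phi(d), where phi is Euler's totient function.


First, 7 * 2 = 14. One classical identity is sum_{d | n} phi(d) = n (each k in [1, n] has a unique gcd with n, and among the k's with gcd(k, n) = n/d there are phi(d) of them). So the sum equals 14. We also verify directly:
Divisors of 14: 1, 2, 7, 14.
phi values: 1, 1, 6, 6.
Sum = 14.

14


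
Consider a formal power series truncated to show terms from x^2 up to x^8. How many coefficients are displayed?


From x^2 to x^8 inclusive, the count is 8 - 2 + 1 = 7.

7


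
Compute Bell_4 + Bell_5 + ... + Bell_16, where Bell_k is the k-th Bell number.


Recall Bell_k counts set partitions of a k-set (with Bell_0 = 1 by convention).
Bell_4 through Bell_16: 15, 52, 203, 877, 4140, 21147, 115975, 678570, 4213597, 27644437, 190899322, 1382958545, 10480142147
Sum = 15 + 52 + 203 + 877 + 4140 + 21147 + 115975 + 678570 + 4213597 + 27644437 + 190899322 + 1382958545 + 10480142147 = 12086679027.

12086679027


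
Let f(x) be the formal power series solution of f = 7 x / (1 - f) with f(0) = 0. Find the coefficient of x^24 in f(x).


Apply Lagrange inversion: f = 7 x * phi(f) with phi(t) = 1/(1 - t), so
[x^n] f = 7^n * (1/n) [t^(n-1)] phi(t)^n = 7^n * (1/n) [t^(n-1)] (1 - t)^(-n) = 7^n * (1/n) C(2n - 2, n - 1) = 7^n * C_{n-1}.
For n = 24: C_23 = C(46, 23) / 24 = 8233430727600/24 = 343059613650.
With the 7^24 = 191581231380566414401 factor, the coefficient is 191581231380566414401 * 343059613650 = 65723783220008370242572856173650.

65723783220008370242572856173650


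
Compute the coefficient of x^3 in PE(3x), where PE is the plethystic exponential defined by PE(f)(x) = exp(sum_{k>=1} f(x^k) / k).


With f(x) = 3x, the exponent is sum_{k>=1} 3 x^k / k = 3 * (-ln(1 - x)). Exponentiating:
PE(3x) = exp(-3 ln(1 - x)) = 1/(1 - x)^3.
By the negative binomial expansion, [x^n] 1/(1 - x)^3 = C(n + 2, 2).
For n = 3: C(5, 2) = 10.

10


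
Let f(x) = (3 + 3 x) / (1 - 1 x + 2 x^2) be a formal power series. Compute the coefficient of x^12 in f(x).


Write f(x) = sum_{k>=0} a_k x^k. Multiplying both sides by 1 - 1 x + 2 x^2 gives
(1 - 1 x + 2 x^2) sum_{k>=0} a_k x^k = 3 + 3 x.
Matching coefficients:
 x^0: a_0 = 3
 x^1: a_1 - 1 a_0 = 3  =>  a_1 = 1*3 + 3 = 6
 x^k (k >= 2): a_k = 1 a_{k-1} - 2 a_{k-2}.
Iterating: a_2 = 0, a_3 = -12, a_4 = -12, a_5 = 12, a_6 = 36, a_7 = 12, a_8 = -60, a_9 = -84, a_10 = 36, a_11 = 204, a_12 = 132.
So the coefficient of x^12 is 132.

132


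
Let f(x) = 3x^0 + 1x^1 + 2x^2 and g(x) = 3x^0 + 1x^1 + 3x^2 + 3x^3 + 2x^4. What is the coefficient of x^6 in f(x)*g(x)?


Cauchy product at x^6:
2*2
= 4

4


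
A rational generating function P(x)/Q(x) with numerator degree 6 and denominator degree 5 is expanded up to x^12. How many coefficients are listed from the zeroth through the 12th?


Expanding up to x^12 gives the coefficients for x^0, x^1, ..., x^12.
That is 12 + 1 = 13 coefficients in total.

13


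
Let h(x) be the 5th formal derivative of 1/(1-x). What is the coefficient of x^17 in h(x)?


Differentiating 5 times: d^5/dx^5 [1/(1-x)] = 5!/(1-x)^6.
The expansion 1/(1-x)^6 = sum_{k>=0} C(k+5, 5) x^k, so the coefficient of x^n in 5!/(1-x)^6 is 5! * C(n+5, 5).
For n = 17: 120 * C(22, 5) = 120 * 26334 = 3160080

3160080


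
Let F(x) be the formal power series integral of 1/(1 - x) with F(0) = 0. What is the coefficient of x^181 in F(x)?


1/(1 - x) = sum_{k>=0} x^k. Integrating termwise and using F(0) = 0 gives
F(x) = sum_{k>=0} x^(k+1) / (k+1) = sum_{m>=1} x^m / m = -ln(1 - x).
So the coefficient of x^181 is 1/181 = 1/181.

1/181


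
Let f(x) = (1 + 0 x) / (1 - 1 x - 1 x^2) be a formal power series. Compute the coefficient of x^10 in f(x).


Write f(x) = sum_{k>=0} a_k x^k. Multiplying both sides by 1 - 1 x - 1 x^2 gives
(1 - 1 x - 1 x^2) sum_{k>=0} a_k x^k = 1 + 0 x.
Matching coefficients:
 x^0: a_0 = 1
 x^1: a_1 - 1 a_0 = 0  =>  a_1 = 1*1 + 0 = 1
 x^k (k >= 2): a_k = 1 a_{k-1} + 1 a_{k-2}.
Iterating: a_2 = 2, a_3 = 3, a_4 = 5, a_5 = 8, a_6 = 13, a_7 = 21, a_8 = 34, a_9 = 55, a_10 = 89.
So the coefficient of x^10 is 89.

89


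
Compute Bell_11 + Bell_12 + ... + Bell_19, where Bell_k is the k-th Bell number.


Recall Bell_k counts set partitions of a k-set (with Bell_0 = 1 by convention).
Bell_11 through Bell_19: 678570, 4213597, 27644437, 190899322, 1382958545, 10480142147, 82864869804, 682076806159, 5832742205057
Sum = 678570 + 4213597 + 27644437 + 190899322 + 1382958545 + 10480142147 + 82864869804 + 682076806159 + 5832742205057 = 6609770417638.

6609770417638


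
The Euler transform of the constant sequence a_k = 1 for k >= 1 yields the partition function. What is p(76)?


The Euler transform converts the sequence a_k = 1 into the number of integer partitions.
Using the recurrence or dynamic programming:
p(76) = 9289091

9289091


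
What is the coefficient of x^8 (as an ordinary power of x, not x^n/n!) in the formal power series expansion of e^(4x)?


The exponential series is e^y = sum_{k>=0} y^k / k!. Substituting y = 4x gives
e^(4x) = sum_{k>=0} 4^k x^k / k!.
So the coefficient of x^n is a^n/n! with a = 4, n = 8:
4^8 / 8! = 65536/40320 = 512/315

512/315


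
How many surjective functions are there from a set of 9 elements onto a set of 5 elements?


By inclusion-exclusion on which target elements are missed, the number of surjections from an n-set onto a k-set is
surj(n, k) = sum_{j=0}^{k} (-1)^j C(k, j) (k - j)^n.
Equivalently surj(n, k) = k! * S(n, k), where S(n, k) is the Stirling number of the second kind.
For n = 9, k = 5:
S(9, 5) = 6951, so
surj = 5! * 6951 = 120 * 6951 = 834120.

834120


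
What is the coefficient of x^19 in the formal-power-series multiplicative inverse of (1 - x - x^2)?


Let the inverse be f(x) = sum_{k>=0} a_k x^k. From f(x) * (1 - x - x^2) = 1 and matching coefficients:
 x^0: a_0 = 1.
 x^1: a_1 - a_0 = 0, so a_1 = 1.
 x^k (k >= 2): a_k - a_{k-1} - a_{k-2} = 0, i.e. a_k = a_{k-1} + a_{k-2}.
This is the Fibonacci-type recurrence shifted so that a_0 = a_1 = 1.
Iterating: a_0=1, a_1=1, a_2=2, a_3=3, a_4=5, a_5=8, a_6=13, a_7=21, a_8=34, a_9=55, ...
a_19 = 6765.

6765


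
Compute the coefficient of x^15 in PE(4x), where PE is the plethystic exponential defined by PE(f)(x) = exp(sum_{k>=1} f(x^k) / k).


With f(x) = 4x, the exponent is sum_{k>=1} 4 x^k / k = 4 * (-ln(1 - x)). Exponentiating:
PE(4x) = exp(-4 ln(1 - x)) = 1/(1 - x)^4.
By the negative binomial expansion, [x^n] 1/(1 - x)^4 = C(n + 3, 3).
For n = 15: C(18, 3) = 816.

816


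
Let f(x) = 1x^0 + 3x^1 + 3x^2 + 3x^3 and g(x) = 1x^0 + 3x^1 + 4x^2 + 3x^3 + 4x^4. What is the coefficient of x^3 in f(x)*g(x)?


Cauchy product at x^3:
1*3 + 3*4 + 3*3 + 3*1
= 27

27


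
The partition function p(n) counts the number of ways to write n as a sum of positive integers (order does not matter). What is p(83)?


Using the generating function prod_{k>=1} 1/(1-x^k), we compute p(83).
By dynamic programming over parts 1 through 83:
p(83) = 23338469

23338469


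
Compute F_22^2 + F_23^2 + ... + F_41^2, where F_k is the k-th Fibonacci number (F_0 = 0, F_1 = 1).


There is a standard identity sum_{k=0}^{N} F_k^2 = F_N * F_{N+1} (proved inductively from the telescoping relation F_k^2 = F_k F_{k+1} - F_{k-1} F_k). Then
sum_{k=22}^{41} F_k^2 = F_41 F_42 - F_21 F_22.
Computing: F_41 = 165580141, F_42 = 267914296, F_21 = 10946, F_22 = 17711.
Sum = 165580141 * 267914296 - 10946 * 17711 = 44361286713731130.

44361286713731130


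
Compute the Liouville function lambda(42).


The Liouville function is lambda(k) = (-1)^Omega(k), where Omega(k) counts the prime factors of k with multiplicity.
Factoring: 42 = 2 * 3 * 7, so Omega(42) = 3.
lambda(42) = (-1)^3 = -1.

-1


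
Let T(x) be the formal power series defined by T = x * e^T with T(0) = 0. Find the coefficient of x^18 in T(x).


Apply the Lagrange inversion formula: if T = x * phi(T) with phi(t) = e^t, then
[x^n] T = (1/n) [t^(n-1)] phi(t)^n = (1/n) [t^(n-1)] e^(n t) = (1/n) * n^(n-1) / (n-1)! = n^(n-1) / n!.
When c = 1 this is the Cayley count of rooted labeled trees on n vertices, divided by n!.
For n = 18: 18^17 / 18! = 2185911559738696531968/6402373705728000 = 5083731656658/14889875.

5083731656658/14889875


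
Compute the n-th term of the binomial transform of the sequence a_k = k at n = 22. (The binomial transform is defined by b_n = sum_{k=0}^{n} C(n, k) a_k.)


With a_k = k, b_n = sum_{k=0}^{n} C(n, k) k. Using k * C(n, k) = n * C(n-1, k-1) gives b_n = n * sum_{k>=1} C(n-1, k-1) = n * 2^(n-1).
For n = 22: 22 * 2^21 = 22 * 2097152 = 46137344.

46137344


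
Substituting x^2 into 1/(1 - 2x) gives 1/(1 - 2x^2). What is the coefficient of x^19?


Since 1/(1 - 2x^2) only has even powers of x,
the coefficient of x^19 (odd) is 0.

0


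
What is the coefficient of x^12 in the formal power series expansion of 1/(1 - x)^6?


The negative binomial / multiset identity is
1/(1 - x)^r = sum_{k>=0} C(k + r - 1, r - 1) x^k.
Here r = 6 and k = 12, so the coefficient is
C(12 + 5, 5) = C(17, 5)
= 6188

6188


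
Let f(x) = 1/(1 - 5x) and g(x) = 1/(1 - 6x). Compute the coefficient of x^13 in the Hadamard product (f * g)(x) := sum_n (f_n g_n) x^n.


f has coefficients f_k = 5^k and g has coefficients g_k = 6^k, so the Hadamard product has coefficient (f*g)_k = 5^k * 6^k = 30^k.
For k = 13: 30^13 = 15943230000000000000.

15943230000000000000


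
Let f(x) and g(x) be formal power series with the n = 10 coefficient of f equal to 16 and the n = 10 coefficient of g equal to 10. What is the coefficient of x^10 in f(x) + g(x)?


Addition of formal power series is termwise.
The coefficient of x^10 in f + g = 16 + 10
= 26

26


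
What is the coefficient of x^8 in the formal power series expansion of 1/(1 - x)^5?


The expansion 1/(1 - x)^r = sum_{k>=0} C(k + r - 1, r - 1) x^k follows from the multiset / negative-binomial theorem (or from repeated differentiation of the geometric series).
For r = 5 and k = 8:
C(12, 4) = 479001600 / (24 * 40320) = 495.

495


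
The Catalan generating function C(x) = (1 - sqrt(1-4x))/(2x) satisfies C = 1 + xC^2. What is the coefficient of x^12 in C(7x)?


Substituting x -> 7x scales the n-th coefficient by 7^n, so [x^12] C(7x) = 7^12 * C_12.
C_12 = C(2*12, 12)/(13) = 2704156/13 = 208012.
So 7^12 * 208012 = 13841287201 * 208012 = 2879153833254412.

2879153833254412


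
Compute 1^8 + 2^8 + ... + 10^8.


This power sum has a closed form given by Faulhaber's formula
sum_{k=1}^{m} k^p = (1 / (p + 1)) * sum_{j=0}^{p} C(p + 1, j) B_j m^(p + 1 - j),
but for small m direct computation is fastest:
1 + 256 + 6561 + 65536 + 390625 + 1679616 + 5764801 + 16777216 + 43046721 + 100000000 = 167731333.

167731333


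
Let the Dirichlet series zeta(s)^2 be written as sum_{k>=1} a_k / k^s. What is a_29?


The Dirichlet convolution of the constant function 1 with itself gives (1 * 1)(k) = sum_{d | k} 1 = d(k), the number of positive divisors of k.
Since zeta(s) = sum_{k>=1} 1/k^s, we have zeta(s)^2 = sum_{k>=1} d(k)/k^s, so a_k = d(k).
For k = 29: the divisors are 1, 29.
Count = 2.

2


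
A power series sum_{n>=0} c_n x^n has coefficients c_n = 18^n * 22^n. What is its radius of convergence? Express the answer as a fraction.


By the root test (Cauchy-Hadamard), the radius is R = 1 / limsup_n |c_n|^(1/n).
Here |c_n|^(1/n) = (18^n * 22^n)^(1/n) = 18 * 22 = 396 for all n.
So R = 1/396 = 1/396.

1/396


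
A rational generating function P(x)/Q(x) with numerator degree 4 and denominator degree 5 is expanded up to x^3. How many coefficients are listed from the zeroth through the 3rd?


Expanding up to x^3 gives the coefficients for x^0, x^1, ..., x^3.
That is 3 + 1 = 4 coefficients in total.

4


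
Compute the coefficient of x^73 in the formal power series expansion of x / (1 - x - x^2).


Let f(x) = sum_{k>=0} a_k x^k. Multiplying f(x) * (1 - x - x^2) = x and matching coefficients gives a_0 = 0, a_1 = 1, and a_k = a_{k-1} + a_{k-2} for k >= 2. These are the Fibonacci numbers F_k.
Iterating from F_0 = 0, F_1 = 1:
F_0=0, F_1=1, F_2=1, F_3=2, F_4=3, F_5=5, F_6=8, F_7=13, F_8=21, F_9=34, ...
F_73 = 806515533049393.

806515533049393


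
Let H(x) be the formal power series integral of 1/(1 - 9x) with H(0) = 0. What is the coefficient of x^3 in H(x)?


1/(1 - 9x) = sum_{k>=0} 9^k x^k. Integrating termwise with H(0) = 0:
H(x) = sum_{k>=0} 9^k x^(k+1) / (k+1) = sum_{m>=1} 9^(m-1) x^m / m.
For m = 3: 9^2/3 = 81/3 = 27.

27


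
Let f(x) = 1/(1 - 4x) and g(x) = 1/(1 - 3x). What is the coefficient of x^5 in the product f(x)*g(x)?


The coefficient of x^n in f*g is the Cauchy product: sum_{k=0}^{n} a^k * b^(n-k).
With a=4, b=3, n=5:
sum_{k=0}^{5} 4^k * 3^(5-k)
= 3367

3367


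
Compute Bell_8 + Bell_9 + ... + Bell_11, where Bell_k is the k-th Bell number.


Recall Bell_k counts set partitions of a k-set (with Bell_0 = 1 by convention).
Bell_8 through Bell_11: 4140, 21147, 115975, 678570
Sum = 4140 + 21147 + 115975 + 678570 = 819832.

819832


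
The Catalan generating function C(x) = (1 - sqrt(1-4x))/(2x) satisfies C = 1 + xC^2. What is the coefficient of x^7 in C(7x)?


Substituting x -> 7x scales the n-th coefficient by 7^n, so [x^7] C(7x) = 7^7 * C_7.
C_7 = C(2*7, 7)/(8) = 3432/8 = 429.
So 7^7 * 429 = 823543 * 429 = 353299947.

353299947


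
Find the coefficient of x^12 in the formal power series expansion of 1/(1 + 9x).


Write 1/(1 + c x) = 1/(1 - (-c) x) and apply the geometric-series identity
1/(1 - y) = sum_{k>=0} y^k to get 1/(1 + c x) = sum_{k>=0} (-c)^k x^k.
So the coefficient of x^k is (-c)^k = (-1)^k * c^k.
Here c = 9 and k = 12:
(-9)^12 = 1 * 282429536481 = 282429536481

282429536481


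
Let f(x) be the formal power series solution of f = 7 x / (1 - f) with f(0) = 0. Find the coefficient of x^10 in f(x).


Apply Lagrange inversion: f = 7 x * phi(f) with phi(t) = 1/(1 - t), so
[x^n] f = 7^n * (1/n) [t^(n-1)] phi(t)^n = 7^n * (1/n) [t^(n-1)] (1 - t)^(-n) = 7^n * (1/n) C(2n - 2, n - 1) = 7^n * C_{n-1}.
For n = 10: C_9 = C(18, 9) / 10 = 48620/10 = 4862.
With the 7^10 = 282475249 factor, the coefficient is 282475249 * 4862 = 1373394660638.

1373394660638


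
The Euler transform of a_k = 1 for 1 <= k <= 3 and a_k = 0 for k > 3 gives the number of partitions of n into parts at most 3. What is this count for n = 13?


Partitions of 13 into parts at most 3:
Using generating function (1-x)^(-1)(1-x^2)^(-1)(1-x^3)^(-1),
the coefficient of x^13 = 21

21


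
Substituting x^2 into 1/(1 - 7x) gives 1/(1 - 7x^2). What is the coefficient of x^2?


The coefficient of x^(2m) in 1/(1 - 7x^2) is 7^m.
With n = 2 = 2*1, the coefficient is 7^1 = 7.

7


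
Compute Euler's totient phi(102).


phi(n) counts integers in [1, n] coprime to n. Using the multiplicative formula phi(n) = n * prod_{p | n} (1 - 1/p):
102 = 2 * 3 * 17, so
phi(102) = 102 * (1 - 1/2) * (1 - 1/3) * (1 - 1/17) = 32.

32


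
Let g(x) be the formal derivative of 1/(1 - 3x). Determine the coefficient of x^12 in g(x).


Differentiate termwise: d/dx sum_{k>=0} 3^k x^k = sum_{k>=1} k 3^k x^(k-1) = sum_{j>=0} (j+1) 3^(j+1) x^j.
Equivalently, d/dx [1/(1 - 3x)] = 3/(1 - 3x)^2.
For j = 12: 13 * 3^13 = 13 * 1594323 = 20726199.

20726199


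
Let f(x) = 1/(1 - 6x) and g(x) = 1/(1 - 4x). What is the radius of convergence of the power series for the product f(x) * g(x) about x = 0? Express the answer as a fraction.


The radius of 1/(1 - 6x) is 1/6 (nearest singularity at x = 1/6), and the radius of 1/(1 - 4x) is 1/4.
The product f(x)*g(x) = 1/((1 - 6x)(1 - 4x)) has singularities at both 1/6 and 1/4, so its radius of convergence is the distance to the nearest one:
min(1/6, 1/4) = 1/6.

1/6


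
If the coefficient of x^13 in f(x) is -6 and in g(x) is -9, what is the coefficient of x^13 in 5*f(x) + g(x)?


Scalar multiplication scales coefficients: 5 * -6 = -30.
Then add the g coefficient: -30 + -9
= -39

-39


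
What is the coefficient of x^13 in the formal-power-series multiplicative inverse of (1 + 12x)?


The inverse is 1/(1 + 12x). Apply the geometric identity 1/(1 - y) = sum_{k>=0} y^k with y = -12x:
1/(1 + 12x) = sum_{k>=0} (-12)^k x^k.
So the coefficient of x^13 is (-12)^13 = -106993205379072.

-106993205379072
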